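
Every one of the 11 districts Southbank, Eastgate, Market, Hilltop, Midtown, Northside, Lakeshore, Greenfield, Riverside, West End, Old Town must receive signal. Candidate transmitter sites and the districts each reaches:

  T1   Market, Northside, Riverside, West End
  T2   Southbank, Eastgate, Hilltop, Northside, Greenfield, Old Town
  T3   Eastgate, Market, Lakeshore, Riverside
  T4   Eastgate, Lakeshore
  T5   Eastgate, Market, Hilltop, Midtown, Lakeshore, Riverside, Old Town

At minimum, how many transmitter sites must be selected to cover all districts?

T1, T2, T5 together cover {Southbank, Eastgate, Market, Hilltop, Midtown, Northside, Lakeshore, Greenfield, Riverside, West End, Old Town} — every district.
No 2 of the 5 transmitter sites cover everything (all 10 pairs fall short), so 3 is minimum.

3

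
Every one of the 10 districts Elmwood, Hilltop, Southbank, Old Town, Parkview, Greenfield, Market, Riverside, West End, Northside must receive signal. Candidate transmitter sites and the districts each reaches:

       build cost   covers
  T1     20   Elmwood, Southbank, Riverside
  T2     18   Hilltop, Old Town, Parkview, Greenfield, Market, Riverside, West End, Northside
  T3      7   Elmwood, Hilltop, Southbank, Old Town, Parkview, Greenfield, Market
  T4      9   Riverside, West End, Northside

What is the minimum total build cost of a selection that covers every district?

T3, T4 cover every district at build cost 7 + 9 = 16.
Any cover uses at least 2 transmitter sites; among all covering selections none totals below 16.

16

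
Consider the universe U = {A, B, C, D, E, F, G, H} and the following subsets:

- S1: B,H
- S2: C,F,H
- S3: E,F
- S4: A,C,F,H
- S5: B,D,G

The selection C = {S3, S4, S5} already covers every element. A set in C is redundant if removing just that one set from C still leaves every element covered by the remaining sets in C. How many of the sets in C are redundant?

0

Drop S3: E uncovered — not redundant.
Drop S4: A, C, H uncovered — not redundant.
Drop S5: B, D, G uncovered — not redundant.
None of the sets in C is redundant.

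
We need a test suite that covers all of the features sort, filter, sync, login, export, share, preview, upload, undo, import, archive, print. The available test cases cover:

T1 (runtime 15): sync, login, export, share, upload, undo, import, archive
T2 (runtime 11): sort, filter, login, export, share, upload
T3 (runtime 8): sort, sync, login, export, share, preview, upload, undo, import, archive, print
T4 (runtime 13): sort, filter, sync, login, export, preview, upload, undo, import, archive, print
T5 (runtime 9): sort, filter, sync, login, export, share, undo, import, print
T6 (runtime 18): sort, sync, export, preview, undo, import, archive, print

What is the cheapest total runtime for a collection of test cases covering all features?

17

T3, T5 cover every feature at runtime 8 + 9 = 17.
Any cover uses at least 2 test cases; among all covering selections none totals below 17.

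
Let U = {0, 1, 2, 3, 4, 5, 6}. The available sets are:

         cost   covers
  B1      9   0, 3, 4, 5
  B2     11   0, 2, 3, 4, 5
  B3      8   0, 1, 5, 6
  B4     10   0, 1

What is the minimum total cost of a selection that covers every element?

19

B2, B3 cover every element at cost 11 + 8 = 19.
Any cover uses at least 2 sets; among all covering selections none totals below 19.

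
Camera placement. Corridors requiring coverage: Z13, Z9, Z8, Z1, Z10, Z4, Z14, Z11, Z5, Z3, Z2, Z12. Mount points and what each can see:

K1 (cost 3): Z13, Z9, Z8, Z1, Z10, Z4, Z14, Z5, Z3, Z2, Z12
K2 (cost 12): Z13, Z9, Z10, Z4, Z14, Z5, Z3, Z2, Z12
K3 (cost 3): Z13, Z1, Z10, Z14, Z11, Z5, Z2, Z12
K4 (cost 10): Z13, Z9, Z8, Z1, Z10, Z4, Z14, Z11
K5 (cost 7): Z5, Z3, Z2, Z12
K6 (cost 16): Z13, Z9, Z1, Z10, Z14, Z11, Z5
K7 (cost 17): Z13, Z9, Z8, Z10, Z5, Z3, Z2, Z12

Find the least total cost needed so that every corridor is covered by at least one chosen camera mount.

6

K1, K3 cover every corridor at cost 3 + 3 = 6.
Any cover uses at least 2 camera mounts; among all covering selections none totals below 6.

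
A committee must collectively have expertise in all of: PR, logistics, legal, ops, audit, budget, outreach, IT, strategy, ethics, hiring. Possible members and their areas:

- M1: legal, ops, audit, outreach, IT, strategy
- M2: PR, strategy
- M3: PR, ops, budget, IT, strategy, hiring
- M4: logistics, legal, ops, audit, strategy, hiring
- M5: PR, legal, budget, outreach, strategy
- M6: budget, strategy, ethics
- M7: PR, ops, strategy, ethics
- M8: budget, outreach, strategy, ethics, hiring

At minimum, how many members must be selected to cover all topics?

M3, M4, M8 together cover {PR, logistics, legal, ops, audit, budget, outreach, IT, strategy, ethics, hiring} — every topic.
No 2 of the 8 members cover everything (all 28 pairs fall short), so 3 is minimum.
Greedy (largest uncovered first) would take M1, M3, M4, M6 — 4 members — but 3 suffice.

3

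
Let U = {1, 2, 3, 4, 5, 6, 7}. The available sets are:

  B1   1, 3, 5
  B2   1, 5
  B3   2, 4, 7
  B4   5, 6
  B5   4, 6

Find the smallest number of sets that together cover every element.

B1, B3, B4 together cover {1, 2, 3, 4, 5, 6, 7} — every element.
No 2 of the 5 sets cover everything (all 10 pairs fall short), so 3 is minimum.

3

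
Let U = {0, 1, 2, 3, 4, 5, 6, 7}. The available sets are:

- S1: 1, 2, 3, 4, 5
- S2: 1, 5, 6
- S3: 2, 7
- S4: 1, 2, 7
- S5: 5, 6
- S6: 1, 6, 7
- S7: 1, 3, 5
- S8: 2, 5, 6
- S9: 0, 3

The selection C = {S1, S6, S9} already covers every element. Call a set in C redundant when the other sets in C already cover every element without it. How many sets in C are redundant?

0

Drop S1: 2, 4, 5 uncovered — not redundant.
Drop S6: 6, 7 uncovered — not redundant.
Drop S9: 0 uncovered — not redundant.
None of the sets in C is redundant.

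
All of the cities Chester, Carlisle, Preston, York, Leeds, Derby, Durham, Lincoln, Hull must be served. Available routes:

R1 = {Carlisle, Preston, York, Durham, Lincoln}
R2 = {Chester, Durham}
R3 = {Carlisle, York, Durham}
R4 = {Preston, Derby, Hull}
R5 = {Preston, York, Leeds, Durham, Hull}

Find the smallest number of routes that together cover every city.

4

R1, R2, R4, R5 together cover {Chester, Carlisle, Preston, York, Leeds, Derby, Durham, Lincoln, Hull} — every city.
No 3 of the 5 routes cover everything (all 10 triples fall short), so 4 is minimum.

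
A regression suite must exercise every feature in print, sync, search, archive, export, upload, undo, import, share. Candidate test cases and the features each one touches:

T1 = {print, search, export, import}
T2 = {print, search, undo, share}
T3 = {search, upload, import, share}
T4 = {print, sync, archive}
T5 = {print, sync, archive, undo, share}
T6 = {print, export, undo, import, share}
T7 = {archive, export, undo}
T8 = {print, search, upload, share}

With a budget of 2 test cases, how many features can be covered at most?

Choosing T1, T5 covers {print, sync, search, archive, export, undo, import, share} — 8 features.
No choice of 2 test cases does better; here upload is left uncovered.

8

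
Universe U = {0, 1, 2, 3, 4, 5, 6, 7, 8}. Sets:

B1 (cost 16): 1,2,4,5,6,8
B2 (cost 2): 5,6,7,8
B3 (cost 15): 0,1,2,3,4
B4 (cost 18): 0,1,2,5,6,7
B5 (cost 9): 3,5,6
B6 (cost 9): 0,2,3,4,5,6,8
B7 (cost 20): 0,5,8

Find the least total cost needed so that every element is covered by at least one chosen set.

B2, B3 cover every element at cost 2 + 15 = 17.
Any cover uses at least 2 sets; among all covering selections none totals below 17.
Greedy by coverage-per-cost would pick B2, B6, B3 for 26 — worse than the optimum 17.

17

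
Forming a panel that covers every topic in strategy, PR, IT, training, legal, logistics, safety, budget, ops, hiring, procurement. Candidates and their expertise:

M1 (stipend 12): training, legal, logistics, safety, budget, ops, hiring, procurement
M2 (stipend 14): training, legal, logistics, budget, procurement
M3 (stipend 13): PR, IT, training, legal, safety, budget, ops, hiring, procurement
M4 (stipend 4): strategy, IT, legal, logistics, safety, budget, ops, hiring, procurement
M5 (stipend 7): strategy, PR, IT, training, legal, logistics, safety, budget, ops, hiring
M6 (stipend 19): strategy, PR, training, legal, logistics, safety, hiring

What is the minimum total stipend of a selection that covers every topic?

11

M4, M5 cover every topic at stipend 4 + 7 = 11.
Any cover uses at least 2 members; among all covering selections none totals below 11.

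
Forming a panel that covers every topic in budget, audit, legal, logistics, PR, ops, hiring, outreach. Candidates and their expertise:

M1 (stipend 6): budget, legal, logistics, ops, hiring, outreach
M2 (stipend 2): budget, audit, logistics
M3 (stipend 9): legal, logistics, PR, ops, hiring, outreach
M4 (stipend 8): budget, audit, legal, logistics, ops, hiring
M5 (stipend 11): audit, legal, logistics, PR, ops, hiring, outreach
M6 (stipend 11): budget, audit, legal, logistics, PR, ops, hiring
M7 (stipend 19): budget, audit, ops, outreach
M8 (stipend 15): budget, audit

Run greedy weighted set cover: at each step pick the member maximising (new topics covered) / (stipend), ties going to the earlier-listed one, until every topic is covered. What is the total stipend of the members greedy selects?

17

Pick 1: M2 adds 3 new (budget, audit, logistics) at stipend 2 (ratio 3/2).
Pick 2: M1 adds 4 new (legal, ops, hiring, outreach) at stipend 6 (ratio 4/6).
Pick 3: M3 adds 1 new (PR) at stipend 9 (ratio 1/9).
Greedy total stipend: 2 + 6 + 9 = 17. (The true optimum is 11, so greedy overshoots here.)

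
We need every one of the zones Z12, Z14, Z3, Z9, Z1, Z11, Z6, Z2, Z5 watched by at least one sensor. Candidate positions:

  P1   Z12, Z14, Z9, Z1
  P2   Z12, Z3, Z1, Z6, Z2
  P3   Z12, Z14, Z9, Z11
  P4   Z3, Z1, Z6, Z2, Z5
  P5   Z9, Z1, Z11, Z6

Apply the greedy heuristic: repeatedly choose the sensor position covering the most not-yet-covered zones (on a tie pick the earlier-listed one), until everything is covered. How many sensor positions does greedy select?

3

Pick 1: P2 covers 5 new zones (Z12, Z3, Z1, Z6, Z2).
Pick 2: P3 covers 3 new zones (Z14, Z9, Z11).
Pick 3: P4 covers 1 new zones (Z5).
Greedy uses 3 sensor positions. (The true minimum is 2.)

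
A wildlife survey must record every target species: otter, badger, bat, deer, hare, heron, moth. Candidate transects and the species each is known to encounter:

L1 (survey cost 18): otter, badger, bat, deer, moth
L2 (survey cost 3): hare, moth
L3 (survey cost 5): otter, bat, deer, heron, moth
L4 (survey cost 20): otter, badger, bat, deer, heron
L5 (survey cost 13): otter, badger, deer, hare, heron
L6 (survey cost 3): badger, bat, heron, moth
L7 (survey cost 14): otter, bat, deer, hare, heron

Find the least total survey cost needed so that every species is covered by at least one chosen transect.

L2, L3, L6 cover every species at survey cost 3 + 5 + 3 = 11.
Any cover uses at least 2 transects; among all covering selections none totals below 11.

11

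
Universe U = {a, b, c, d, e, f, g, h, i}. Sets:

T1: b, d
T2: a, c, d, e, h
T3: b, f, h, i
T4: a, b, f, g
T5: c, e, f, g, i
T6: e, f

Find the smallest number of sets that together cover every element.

3

T1, T2, T5 together cover {a, b, c, d, e, f, g, h, i} — every element.
No 2 of the 6 sets cover everything (all 15 pairs fall short), so 3 is minimum.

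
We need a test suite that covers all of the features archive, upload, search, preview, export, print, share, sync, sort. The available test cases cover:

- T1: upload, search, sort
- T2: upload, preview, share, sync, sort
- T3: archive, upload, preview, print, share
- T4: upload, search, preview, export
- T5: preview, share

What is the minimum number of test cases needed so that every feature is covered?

3

T2, T3, T4 together cover {archive, upload, search, preview, export, print, share, sync, sort} — every feature.
No 2 of the 5 test cases cover everything (all 10 pairs fall short), so 3 is minimum.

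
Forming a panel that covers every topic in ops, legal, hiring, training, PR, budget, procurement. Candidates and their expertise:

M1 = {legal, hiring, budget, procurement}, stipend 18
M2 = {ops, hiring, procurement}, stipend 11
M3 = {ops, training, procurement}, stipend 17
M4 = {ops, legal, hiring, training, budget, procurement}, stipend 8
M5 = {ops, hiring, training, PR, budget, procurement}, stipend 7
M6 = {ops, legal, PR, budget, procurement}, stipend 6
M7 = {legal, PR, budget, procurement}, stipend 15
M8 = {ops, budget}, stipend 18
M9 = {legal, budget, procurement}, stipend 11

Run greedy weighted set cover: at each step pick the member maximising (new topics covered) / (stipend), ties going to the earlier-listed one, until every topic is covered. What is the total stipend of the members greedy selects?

Pick 1: M5 adds 6 new (ops, hiring, training, PR, budget, procurement) at stipend 7 (ratio 6/7).
Pick 2: M6 adds 1 new (legal) at stipend 6 (ratio 1/6).
Greedy total stipend: 7 + 6 = 13.

13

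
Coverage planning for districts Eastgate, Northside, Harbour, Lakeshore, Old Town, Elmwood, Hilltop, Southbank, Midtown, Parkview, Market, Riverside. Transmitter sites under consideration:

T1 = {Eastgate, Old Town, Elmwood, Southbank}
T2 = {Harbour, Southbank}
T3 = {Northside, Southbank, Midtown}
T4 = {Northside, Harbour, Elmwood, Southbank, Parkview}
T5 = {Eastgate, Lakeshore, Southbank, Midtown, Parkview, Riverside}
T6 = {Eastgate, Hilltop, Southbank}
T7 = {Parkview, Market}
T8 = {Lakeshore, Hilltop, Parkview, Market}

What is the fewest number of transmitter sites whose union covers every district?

T1, T4, T5, T8 together cover {Eastgate, Northside, Harbour, Lakeshore, Old Town, Elmwood, Hilltop, Southbank, Midtown, Parkview, Market, Riverside} — every district.
No 3 of the 8 transmitter sites cover everything (all 56 triples fall short), so 4 is minimum.

4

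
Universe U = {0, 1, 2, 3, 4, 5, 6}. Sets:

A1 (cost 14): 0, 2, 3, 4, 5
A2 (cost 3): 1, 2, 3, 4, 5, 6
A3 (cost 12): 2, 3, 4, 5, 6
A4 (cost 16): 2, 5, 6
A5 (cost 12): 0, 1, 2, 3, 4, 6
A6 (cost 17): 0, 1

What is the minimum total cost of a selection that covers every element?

15

A2, A5 cover every element at cost 3 + 12 = 15.
Any cover uses at least 2 sets; among all covering selections none totals below 15.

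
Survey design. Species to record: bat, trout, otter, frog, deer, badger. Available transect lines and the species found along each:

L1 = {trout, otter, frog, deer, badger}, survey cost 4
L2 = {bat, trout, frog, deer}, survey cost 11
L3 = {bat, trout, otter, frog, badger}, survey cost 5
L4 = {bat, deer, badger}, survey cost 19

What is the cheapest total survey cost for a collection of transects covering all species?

9

L1, L3 cover every species at survey cost 4 + 5 = 9.
Any cover uses at least 2 transects; among all covering selections none totals below 9.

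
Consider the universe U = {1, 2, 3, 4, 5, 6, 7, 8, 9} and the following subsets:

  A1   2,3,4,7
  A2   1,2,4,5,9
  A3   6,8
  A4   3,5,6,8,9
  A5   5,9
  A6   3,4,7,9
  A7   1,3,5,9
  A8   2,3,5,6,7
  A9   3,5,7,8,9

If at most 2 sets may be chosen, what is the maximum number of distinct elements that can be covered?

8

Choosing A1, A4 covers {2, 3, 4, 5, 6, 7, 8, 9} — 8 elements.
No choice of 2 sets does better; here 1 is left uncovered.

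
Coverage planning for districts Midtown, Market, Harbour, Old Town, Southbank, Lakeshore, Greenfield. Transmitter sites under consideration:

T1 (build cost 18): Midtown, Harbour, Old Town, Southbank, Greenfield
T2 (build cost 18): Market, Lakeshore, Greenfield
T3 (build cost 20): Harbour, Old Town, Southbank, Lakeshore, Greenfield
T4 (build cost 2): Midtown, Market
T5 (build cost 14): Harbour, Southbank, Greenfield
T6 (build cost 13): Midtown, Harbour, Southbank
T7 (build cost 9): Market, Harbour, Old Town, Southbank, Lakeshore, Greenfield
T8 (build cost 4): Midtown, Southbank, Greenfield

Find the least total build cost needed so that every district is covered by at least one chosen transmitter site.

T4, T7 cover every district at build cost 2 + 9 = 11.
Any cover uses at least 2 transmitter sites; among all covering selections none totals below 11.

11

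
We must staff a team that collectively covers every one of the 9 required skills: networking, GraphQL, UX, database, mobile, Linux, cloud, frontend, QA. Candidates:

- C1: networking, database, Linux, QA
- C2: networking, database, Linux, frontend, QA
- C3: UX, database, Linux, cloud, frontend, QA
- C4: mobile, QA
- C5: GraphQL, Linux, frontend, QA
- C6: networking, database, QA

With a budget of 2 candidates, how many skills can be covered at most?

7

Choosing C1, C3 covers {networking, UX, database, Linux, cloud, frontend, QA} — 7 skills.
No choice of 2 candidates does better; here GraphQL, mobile are left uncovered.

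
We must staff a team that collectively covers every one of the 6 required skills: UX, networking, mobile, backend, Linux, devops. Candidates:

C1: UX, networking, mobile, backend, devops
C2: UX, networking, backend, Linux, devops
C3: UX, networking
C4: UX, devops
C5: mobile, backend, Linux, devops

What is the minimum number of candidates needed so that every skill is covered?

2

C1, C2 together cover {UX, networking, mobile, backend, Linux, devops} — every skill.
No single candidate contains all 6 skills, so 2 is optimal.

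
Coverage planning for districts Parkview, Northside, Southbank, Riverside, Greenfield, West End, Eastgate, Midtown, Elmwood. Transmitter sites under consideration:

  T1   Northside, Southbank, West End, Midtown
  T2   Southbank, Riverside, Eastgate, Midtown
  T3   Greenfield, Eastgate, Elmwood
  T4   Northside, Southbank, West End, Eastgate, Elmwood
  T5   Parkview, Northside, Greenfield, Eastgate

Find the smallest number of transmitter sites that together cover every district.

3

T2, T4, T5 together cover {Parkview, Northside, Southbank, Riverside, Greenfield, West End, Eastgate, Midtown, Elmwood} — every district.
No 2 of the 5 transmitter sites cover everything (all 10 pairs fall short), so 3 is minimum.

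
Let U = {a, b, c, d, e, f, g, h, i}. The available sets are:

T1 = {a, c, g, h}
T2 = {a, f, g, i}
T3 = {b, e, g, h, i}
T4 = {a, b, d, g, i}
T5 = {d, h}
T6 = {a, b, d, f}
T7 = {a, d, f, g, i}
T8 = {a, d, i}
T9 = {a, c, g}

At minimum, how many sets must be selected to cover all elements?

T1, T3, T6 together cover {a, b, c, d, e, f, g, h, i} — every element.
No 2 of the 9 sets cover everything (all 36 pairs fall short), so 3 is minimum.

3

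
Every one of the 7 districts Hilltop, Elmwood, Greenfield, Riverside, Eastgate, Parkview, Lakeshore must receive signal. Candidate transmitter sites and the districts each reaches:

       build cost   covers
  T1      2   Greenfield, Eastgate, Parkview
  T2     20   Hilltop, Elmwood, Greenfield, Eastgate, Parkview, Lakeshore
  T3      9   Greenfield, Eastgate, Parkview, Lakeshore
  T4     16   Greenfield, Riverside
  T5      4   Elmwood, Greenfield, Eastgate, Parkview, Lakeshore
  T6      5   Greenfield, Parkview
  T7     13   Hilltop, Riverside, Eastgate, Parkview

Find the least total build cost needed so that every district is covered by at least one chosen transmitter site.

17

T5, T7 cover every district at build cost 4 + 13 = 17.
Any cover uses at least 2 transmitter sites; among all covering selections none totals below 17.
Greedy by coverage-per-build cost would pick T1, T5, T7 for 19 — worse than the optimum 17.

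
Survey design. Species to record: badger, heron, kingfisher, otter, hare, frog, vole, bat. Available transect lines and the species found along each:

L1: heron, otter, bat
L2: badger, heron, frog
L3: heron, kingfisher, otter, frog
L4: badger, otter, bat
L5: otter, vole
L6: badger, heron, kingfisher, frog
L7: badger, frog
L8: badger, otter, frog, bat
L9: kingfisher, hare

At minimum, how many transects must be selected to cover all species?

L1, L2, L5, L9 together cover {badger, heron, kingfisher, otter, hare, frog, vole, bat} — every species.
No 3 of the 9 transects cover everything (all 84 triples fall short), so 4 is minimum.

4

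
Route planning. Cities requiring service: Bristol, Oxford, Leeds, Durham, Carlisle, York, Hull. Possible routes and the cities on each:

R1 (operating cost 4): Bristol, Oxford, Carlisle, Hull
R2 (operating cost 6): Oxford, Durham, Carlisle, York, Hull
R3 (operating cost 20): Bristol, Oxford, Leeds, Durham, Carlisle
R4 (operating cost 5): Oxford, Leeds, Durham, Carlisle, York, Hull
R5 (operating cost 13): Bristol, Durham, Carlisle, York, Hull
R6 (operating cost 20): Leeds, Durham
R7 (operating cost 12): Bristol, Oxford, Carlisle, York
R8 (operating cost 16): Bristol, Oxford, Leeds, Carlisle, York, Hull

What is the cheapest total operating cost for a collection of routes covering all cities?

R1, R4 cover every city at operating cost 4 + 5 = 9.
Any cover uses at least 2 routes; among all covering selections none totals below 9.

9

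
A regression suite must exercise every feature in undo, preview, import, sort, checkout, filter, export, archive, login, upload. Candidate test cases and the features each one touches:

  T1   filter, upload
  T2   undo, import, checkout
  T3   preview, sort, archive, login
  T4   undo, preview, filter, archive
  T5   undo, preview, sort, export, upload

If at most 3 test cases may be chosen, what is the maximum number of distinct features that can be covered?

Choosing T1, T2, T3 covers {undo, preview, import, sort, checkout, filter, archive, login, upload} — 9 features.
No choice of 3 test cases does better; here export is left uncovered.

9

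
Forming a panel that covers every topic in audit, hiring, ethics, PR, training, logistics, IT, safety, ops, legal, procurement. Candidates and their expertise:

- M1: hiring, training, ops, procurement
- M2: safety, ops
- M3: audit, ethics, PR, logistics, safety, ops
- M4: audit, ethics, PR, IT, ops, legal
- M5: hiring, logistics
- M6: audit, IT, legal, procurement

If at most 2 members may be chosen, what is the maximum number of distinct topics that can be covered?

9

Choosing M1, M3 covers {audit, hiring, ethics, PR, training, logistics, safety, ops, procurement} — 9 topics.
No choice of 2 members does better; here IT, legal are left uncovered.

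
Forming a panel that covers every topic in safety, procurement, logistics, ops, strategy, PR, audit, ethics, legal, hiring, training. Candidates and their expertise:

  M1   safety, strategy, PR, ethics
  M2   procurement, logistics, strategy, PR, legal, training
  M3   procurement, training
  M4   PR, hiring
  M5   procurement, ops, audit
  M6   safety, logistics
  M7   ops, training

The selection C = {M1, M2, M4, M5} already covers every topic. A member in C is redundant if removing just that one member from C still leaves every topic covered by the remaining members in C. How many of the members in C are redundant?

0

Drop M1: safety, ethics uncovered — not redundant.
Drop M2: logistics, legal, training uncovered — not redundant.
Drop M4: hiring uncovered — not redundant.
Drop M5: ops, audit uncovered — not redundant.
None of the members in C is redundant.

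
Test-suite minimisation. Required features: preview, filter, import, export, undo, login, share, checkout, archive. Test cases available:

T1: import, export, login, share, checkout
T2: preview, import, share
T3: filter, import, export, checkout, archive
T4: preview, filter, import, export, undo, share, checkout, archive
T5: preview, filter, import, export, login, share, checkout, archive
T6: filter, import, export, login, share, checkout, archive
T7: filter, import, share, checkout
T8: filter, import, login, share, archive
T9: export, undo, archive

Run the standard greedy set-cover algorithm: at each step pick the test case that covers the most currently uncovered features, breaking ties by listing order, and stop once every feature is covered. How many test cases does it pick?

Pick 1: T4 covers 8 new features (preview, filter, import, export, undo, share, checkout, archive).
Pick 2: T1 covers 1 new features (login).
Greedy uses 2 test cases.

2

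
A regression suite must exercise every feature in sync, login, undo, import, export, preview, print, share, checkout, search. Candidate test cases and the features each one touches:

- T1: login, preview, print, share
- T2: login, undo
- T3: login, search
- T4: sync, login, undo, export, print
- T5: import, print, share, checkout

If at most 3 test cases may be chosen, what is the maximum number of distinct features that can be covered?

Choosing T1, T4, T5 covers {sync, login, undo, import, export, preview, print, share, checkout} — 9 features.
No choice of 3 test cases does better; here search is left uncovered.

9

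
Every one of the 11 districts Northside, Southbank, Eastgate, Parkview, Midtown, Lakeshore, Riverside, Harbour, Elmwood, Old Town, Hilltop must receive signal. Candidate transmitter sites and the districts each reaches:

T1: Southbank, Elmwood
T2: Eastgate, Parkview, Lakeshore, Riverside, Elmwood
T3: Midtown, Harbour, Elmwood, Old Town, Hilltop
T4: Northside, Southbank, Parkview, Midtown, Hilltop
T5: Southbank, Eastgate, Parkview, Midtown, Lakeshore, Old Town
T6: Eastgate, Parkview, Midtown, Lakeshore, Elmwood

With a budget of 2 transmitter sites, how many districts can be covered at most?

Choosing T2, T3 covers {Eastgate, Parkview, Midtown, Lakeshore, Riverside, Harbour, Elmwood, Old Town, Hilltop} — 9 districts.
No choice of 2 transmitter sites does better; here Northside, Southbank are left uncovered.

9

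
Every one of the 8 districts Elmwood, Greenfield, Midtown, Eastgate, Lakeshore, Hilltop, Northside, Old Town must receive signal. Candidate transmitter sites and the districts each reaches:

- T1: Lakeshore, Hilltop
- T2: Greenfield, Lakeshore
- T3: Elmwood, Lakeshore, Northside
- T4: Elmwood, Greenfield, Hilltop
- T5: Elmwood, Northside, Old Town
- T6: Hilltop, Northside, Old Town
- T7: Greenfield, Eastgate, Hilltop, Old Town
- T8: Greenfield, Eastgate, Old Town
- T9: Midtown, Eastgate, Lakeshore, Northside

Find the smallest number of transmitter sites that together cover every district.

3

T3, T7, T9 together cover {Elmwood, Greenfield, Midtown, Eastgate, Lakeshore, Hilltop, Northside, Old Town} — every district.
No 2 of the 9 transmitter sites cover everything (all 36 pairs fall short), so 3 is minimum.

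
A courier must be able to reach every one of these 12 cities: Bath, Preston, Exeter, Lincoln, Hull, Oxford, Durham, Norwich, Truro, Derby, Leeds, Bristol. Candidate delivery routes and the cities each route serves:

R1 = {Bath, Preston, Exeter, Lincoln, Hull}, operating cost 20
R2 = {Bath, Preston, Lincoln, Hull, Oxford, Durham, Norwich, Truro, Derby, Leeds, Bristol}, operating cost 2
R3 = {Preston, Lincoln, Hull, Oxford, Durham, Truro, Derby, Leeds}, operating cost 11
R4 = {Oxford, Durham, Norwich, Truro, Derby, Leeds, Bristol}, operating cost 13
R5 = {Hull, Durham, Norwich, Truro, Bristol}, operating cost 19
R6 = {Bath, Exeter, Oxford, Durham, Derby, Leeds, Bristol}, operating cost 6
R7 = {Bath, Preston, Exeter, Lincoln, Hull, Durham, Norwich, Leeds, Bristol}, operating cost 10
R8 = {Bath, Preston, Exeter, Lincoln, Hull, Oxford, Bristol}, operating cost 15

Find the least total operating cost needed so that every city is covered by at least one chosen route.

8

R2, R6 cover every city at operating cost 2 + 6 = 8.
Any cover uses at least 2 routes; among all covering selections none totals below 8.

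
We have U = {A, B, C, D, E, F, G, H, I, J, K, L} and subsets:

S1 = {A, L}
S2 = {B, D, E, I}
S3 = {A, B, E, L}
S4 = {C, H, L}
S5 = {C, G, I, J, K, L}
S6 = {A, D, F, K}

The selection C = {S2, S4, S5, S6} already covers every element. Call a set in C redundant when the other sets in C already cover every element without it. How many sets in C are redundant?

0

Drop S2: B, E uncovered — not redundant.
Drop S4: H uncovered — not redundant.
Drop S5: G, J uncovered — not redundant.
Drop S6: A, F uncovered — not redundant.
None of the sets in C is redundant.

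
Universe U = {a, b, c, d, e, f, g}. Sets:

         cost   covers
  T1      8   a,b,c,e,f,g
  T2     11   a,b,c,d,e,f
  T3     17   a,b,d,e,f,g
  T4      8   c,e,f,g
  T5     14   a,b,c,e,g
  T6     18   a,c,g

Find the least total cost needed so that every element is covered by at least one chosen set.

19

T1, T2 cover every element at cost 8 + 11 = 19.
Any cover uses at least 2 sets; among all covering selections none totals below 19.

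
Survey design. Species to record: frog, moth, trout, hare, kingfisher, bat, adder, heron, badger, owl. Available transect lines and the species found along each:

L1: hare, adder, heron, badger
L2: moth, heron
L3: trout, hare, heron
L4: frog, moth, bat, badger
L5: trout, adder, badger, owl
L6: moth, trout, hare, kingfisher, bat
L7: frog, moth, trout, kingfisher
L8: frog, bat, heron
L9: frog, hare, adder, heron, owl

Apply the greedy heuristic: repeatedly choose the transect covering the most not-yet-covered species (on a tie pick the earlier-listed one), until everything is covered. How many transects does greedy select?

3

Pick 1: L6 covers 5 new species (moth, trout, hare, kingfisher, bat).
Pick 2: L9 covers 4 new species (frog, adder, heron, owl).
Pick 3: L1 covers 1 new species (badger).
Greedy uses 3 transects.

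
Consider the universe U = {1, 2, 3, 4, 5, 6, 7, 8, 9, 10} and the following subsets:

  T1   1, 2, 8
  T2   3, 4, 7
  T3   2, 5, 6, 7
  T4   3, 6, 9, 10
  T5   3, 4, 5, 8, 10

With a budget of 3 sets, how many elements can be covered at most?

9

Choosing T1, T2, T4 covers {1, 2, 3, 4, 6, 7, 8, 9, 10} — 9 elements.
No choice of 3 sets does better; here 5 is left uncovered.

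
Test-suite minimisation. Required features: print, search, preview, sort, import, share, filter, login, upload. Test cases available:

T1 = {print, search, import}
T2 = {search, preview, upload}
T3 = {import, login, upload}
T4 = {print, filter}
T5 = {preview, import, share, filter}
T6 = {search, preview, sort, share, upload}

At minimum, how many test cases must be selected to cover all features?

3

T3, T4, T6 together cover {print, search, preview, sort, import, share, filter, login, upload} — every feature.
No 2 of the 6 test cases cover everything (all 15 pairs fall short), so 3 is minimum.
Greedy (largest uncovered first) would take T6, T1, T3, T4 — 4 test cases — but 3 suffice.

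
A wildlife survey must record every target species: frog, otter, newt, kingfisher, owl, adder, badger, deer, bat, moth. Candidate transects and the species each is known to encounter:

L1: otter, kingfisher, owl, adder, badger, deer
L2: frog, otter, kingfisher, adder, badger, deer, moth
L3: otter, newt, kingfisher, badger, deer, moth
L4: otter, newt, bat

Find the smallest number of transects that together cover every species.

L1, L2, L4 together cover {frog, otter, newt, kingfisher, owl, adder, badger, deer, bat, moth} — every species.
No 2 of the 4 transects cover everything (all 6 pairs fall short), so 3 is minimum.

3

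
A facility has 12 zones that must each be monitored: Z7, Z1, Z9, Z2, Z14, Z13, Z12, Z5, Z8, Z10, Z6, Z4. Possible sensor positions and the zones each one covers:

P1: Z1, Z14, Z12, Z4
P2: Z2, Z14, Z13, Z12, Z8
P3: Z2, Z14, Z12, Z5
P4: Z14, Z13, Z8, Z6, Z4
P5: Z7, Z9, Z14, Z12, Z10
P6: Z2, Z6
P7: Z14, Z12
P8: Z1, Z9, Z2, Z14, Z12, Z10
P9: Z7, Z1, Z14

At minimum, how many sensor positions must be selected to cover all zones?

4

P1, P3, P4, P5 together cover {Z7, Z1, Z9, Z2, Z14, Z13, Z12, Z5, Z8, Z10, Z6, Z4} — every zone.
No 3 of the 9 sensor positions cover everything (all 84 triples fall short), so 4 is minimum.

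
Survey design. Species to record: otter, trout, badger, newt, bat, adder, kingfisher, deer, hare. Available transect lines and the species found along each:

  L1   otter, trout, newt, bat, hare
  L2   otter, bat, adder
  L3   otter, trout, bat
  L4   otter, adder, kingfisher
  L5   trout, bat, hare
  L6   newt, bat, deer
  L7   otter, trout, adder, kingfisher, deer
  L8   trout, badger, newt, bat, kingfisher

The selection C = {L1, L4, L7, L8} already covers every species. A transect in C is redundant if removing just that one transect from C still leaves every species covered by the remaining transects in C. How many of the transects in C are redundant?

1

Drop L1: hare uncovered — not redundant.
Drop L4: the rest still cover every species — redundant.
Drop L7: deer uncovered — not redundant.
Drop L8: badger uncovered — not redundant.
1 redundant: L4.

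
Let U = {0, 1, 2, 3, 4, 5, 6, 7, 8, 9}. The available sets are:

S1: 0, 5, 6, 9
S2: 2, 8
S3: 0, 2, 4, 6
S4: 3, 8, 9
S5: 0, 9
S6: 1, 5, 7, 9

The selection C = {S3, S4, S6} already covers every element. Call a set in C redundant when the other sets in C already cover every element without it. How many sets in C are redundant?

0

Drop S3: 0, 2, 4, 6 uncovered — not redundant.
Drop S4: 3, 8 uncovered — not redundant.
Drop S6: 1, 5, 7 uncovered — not redundant.
None of the sets in C is redundant.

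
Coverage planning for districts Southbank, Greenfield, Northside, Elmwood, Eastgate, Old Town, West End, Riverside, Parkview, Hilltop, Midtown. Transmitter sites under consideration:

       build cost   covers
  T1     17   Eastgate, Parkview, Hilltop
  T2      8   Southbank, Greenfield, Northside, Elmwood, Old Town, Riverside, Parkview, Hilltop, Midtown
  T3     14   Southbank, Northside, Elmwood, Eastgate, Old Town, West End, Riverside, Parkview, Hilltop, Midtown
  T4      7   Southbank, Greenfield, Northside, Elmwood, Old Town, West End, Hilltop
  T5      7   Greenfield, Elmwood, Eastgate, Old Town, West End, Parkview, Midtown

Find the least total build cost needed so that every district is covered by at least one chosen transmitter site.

15

T2, T5 cover every district at build cost 8 + 7 = 15.
Any cover uses at least 2 transmitter sites; among all covering selections none totals below 15.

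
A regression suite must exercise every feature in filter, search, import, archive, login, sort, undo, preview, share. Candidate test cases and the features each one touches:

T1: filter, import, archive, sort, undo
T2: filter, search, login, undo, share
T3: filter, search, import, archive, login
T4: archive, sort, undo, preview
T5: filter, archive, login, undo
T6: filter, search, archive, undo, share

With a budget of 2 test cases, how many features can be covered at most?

8

Choosing T1, T2 covers {filter, search, import, archive, login, sort, undo, share} — 8 features.
No choice of 2 test cases does better; here preview is left uncovered.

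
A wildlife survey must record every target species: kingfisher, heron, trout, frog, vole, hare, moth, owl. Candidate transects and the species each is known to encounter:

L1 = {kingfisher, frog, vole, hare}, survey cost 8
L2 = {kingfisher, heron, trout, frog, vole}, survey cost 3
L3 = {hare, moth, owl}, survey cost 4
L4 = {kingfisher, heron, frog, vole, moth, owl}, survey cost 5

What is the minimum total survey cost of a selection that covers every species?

L2, L3 cover every species at survey cost 3 + 4 = 7.
Any cover uses at least 2 transects; among all covering selections none totals below 7.

7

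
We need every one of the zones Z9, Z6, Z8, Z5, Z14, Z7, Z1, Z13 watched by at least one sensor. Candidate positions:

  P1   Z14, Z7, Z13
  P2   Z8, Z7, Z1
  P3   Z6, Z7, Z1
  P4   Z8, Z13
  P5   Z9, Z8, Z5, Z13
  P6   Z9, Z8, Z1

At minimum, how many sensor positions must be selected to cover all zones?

3

P1, P3, P5 together cover {Z9, Z6, Z8, Z5, Z14, Z7, Z1, Z13} — every zone.
No 2 of the 6 sensor positions cover everything (all 15 pairs fall short), so 3 is minimum.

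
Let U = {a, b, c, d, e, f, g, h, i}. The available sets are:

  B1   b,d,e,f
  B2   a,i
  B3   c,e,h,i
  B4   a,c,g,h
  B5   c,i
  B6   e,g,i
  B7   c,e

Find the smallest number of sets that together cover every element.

3

B1, B2, B4 together cover {a, b, c, d, e, f, g, h, i} — every element.
No 2 of the 7 sets cover everything (all 21 pairs fall short), so 3 is minimum.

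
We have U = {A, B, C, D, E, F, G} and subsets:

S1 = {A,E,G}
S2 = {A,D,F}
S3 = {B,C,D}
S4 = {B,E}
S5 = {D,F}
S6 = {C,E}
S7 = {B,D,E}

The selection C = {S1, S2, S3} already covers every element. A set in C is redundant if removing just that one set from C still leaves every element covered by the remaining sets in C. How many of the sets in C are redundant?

Drop S1: E, G uncovered — not redundant.
Drop S2: F uncovered — not redundant.
Drop S3: B, C uncovered — not redundant.
None of the sets in C is redundant.

0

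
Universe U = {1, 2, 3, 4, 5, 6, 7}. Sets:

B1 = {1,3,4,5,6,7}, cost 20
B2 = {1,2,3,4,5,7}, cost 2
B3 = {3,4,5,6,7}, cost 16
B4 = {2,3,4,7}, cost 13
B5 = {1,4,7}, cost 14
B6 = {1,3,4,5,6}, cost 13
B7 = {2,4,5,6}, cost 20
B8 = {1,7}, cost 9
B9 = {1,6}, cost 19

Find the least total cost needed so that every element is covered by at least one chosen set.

15

B2, B6 cover every element at cost 2 + 13 = 15.
Any cover uses at least 2 sets; among all covering selections none totals below 15.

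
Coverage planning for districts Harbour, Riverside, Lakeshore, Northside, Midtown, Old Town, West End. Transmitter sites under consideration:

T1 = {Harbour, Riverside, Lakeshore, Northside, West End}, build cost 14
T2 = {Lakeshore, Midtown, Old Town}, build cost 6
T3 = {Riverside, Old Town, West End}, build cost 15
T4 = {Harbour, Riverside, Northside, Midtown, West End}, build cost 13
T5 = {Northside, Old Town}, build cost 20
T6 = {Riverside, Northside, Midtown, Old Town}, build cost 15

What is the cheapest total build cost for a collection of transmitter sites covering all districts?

19

T2, T4 cover every district at build cost 6 + 13 = 19.
Any cover uses at least 2 transmitter sites; among all covering selections none totals below 19.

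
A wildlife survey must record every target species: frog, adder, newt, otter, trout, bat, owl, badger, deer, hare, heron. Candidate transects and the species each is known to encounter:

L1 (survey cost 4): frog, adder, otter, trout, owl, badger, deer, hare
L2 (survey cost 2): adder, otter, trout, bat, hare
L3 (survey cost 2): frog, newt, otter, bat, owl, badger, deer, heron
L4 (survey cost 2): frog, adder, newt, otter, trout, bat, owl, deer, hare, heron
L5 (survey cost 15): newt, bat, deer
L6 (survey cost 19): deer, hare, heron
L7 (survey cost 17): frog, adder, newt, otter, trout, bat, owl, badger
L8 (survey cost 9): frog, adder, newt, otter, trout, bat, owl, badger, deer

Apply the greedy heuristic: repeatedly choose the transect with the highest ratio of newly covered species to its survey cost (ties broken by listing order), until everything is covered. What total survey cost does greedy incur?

4

Pick 1: L4 adds 10 new (frog, adder, newt, otter, trout, bat, owl, deer, hare, heron) at survey cost 2 (ratio 10/2).
Pick 2: L3 adds 1 new (badger) at survey cost 2 (ratio 1/2).
Greedy total survey cost: 2 + 2 = 4.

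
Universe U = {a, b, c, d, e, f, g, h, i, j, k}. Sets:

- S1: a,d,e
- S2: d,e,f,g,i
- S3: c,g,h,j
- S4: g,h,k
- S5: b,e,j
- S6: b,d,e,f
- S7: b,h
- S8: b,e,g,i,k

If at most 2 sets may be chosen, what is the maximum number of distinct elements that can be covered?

8

Choosing S2, S3 covers {c, d, e, f, g, h, i, j} — 8 elements.
No choice of 2 sets does better; here a, b, k are left uncovered.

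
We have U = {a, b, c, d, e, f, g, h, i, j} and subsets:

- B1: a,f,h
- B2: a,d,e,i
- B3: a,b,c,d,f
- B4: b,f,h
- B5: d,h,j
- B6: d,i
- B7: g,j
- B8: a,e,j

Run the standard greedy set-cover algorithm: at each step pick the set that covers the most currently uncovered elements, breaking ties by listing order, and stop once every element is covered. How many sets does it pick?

4

Pick 1: B3 covers 5 new elements (a, b, c, d, f).
Pick 2: B2 covers 2 new elements (e, i).
Pick 3: B5 covers 2 new elements (h, j).
Pick 4: B7 covers 1 new elements (g).
Greedy uses 4 sets.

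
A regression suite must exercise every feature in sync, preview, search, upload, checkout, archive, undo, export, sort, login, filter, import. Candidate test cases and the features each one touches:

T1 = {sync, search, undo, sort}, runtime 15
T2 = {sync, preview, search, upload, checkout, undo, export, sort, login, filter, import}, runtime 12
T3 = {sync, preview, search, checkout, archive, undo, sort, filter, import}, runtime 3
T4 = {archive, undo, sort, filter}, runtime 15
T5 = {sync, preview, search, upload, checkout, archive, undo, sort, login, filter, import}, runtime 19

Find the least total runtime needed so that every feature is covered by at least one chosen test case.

15

T2, T3 cover every feature at runtime 12 + 3 = 15.
Any cover uses at least 2 test cases; among all covering selections none totals below 15.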